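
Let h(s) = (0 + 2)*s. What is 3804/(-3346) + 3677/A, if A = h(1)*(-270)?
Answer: -7178701/903420 ≈ -7.9461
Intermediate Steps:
h(s) = 2*s
A = -540 (A = (2*1)*(-270) = 2*(-270) = -540)
3804/(-3346) + 3677/A = 3804/(-3346) + 3677/(-540) = 3804*(-1/3346) + 3677*(-1/540) = -1902/1673 - 3677/540 = -7178701/903420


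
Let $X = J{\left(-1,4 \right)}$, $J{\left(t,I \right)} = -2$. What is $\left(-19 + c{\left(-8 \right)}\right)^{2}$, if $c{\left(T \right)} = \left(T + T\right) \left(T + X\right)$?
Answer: $19881$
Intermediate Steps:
$X = -2$
$c{\left(T \right)} = 2 T \left(-2 + T\right)$ ($c{\left(T \right)} = \left(T + T\right) \left(T - 2\right) = 2 T \left(-2 + T\right)$)
$\left(-19 + c{\left(-8 \right)}\right)^{2} = \left(-19 + 2 \left(-8\right) \left(-2 - 8\right)\right)^{2} = \left(-19 + 2 \left(-8\right) \left(-10\right)\right)^{2} = \left(-19 + 160\right)^{2} = 141^{2} = 19881$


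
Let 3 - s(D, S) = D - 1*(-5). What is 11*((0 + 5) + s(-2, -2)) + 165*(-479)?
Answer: -78980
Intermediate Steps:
s(D, S) = -2 - D (s(D, S) = 3 - (D - 1*(-5)) = 3 - (D + 5) = 3 - (5 + D) = 3 + (-5 - D) = -2 - D)
11*((0 + 5) + s(-2, -2)) + 165*(-479) = 11*((0 + 5) + (-2 - 1*(-2))) + 165*(-479) = 11*(5 + (-2 + 2)) - 79035 = 11*(5 + 0) - 79035 = 11*5 - 79035 = 55 - 79035 = -78980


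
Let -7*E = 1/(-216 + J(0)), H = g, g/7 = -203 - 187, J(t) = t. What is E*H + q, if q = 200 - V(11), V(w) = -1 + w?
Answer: 6775/36 ≈ 188.19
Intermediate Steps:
q = 190 (q = 200 - (-1 + 11) = 200 - 1*10 = 200 - 10 = 190)
g = -2730 (g = 7*(-203 - 187) = 7*(-390) = -2730)
H = -2730
E = 1/1512 (E = -1/(7*(-216 + 0)) = -⅐/(-216) = -⅐*(-1/216) = 1/1512 ≈ 0.00066138)
E*H + q = (1/1512)*(-2730) + 190 = -65/36 + 190 = 6775/36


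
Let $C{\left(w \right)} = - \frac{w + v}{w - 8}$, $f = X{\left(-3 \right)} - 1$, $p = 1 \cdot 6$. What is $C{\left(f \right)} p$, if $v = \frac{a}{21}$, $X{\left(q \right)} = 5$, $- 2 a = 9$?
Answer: $\frac{159}{28} \approx 5.6786$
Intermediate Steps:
$a = - \frac{9}{2}$ ($a = \left(- \frac{1}{2}\right) 9 = - \frac{9}{2} \approx -4.5$)
$v = - \frac{3}{14}$ ($v = - \frac{9}{2 \cdot 21} = \left(- \frac{9}{2}\right) \frac{1}{21} = - \frac{3}{14} \approx -0.21429$)
$p = 6$
$f = 4$ ($f = 5 - 1 = 4$)
$C{\left(w \right)} = - \frac{- \frac{3}{14} + w}{-8 + w}$ ($C{\left(w \right)} = - \frac{w - \frac{3}{14}}{w - 8} = - \frac{- \frac{3}{14} + w}{-8 + w}$)
$C{\left(f \right)} p = \frac{\frac{3}{14} - 4}{-8 + 4} \cdot 6 = \frac{\frac{3}{14} - 4}{-4} \cdot 6 = \left(- \frac{1}{4}\right) \left(- \frac{53}{14}\right) 6 = \frac{53}{56} \cdot 6 = \frac{159}{28}$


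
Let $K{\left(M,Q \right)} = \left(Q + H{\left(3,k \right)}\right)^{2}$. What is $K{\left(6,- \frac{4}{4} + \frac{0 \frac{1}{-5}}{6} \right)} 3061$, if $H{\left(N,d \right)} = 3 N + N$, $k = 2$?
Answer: $370381$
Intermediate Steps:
$H{\left(N,d \right)} = 4 N$
$K{\left(M,Q \right)} = \left(12 + Q\right)^{2}$ ($K{\left(M,Q \right)} = \left(Q + 4 \cdot 3\right)^{2} = \left(Q + 12\right)^{2} = \left(12 + Q\right)^{2}$)
$K{\left(6,- \frac{4}{4} + \frac{0 \frac{1}{-5}}{6} \right)} 3061 = \left(12 - \left(1 - \frac{0 \frac{1}{-5}}{6}\right)\right)^{2} \cdot 3061 = \left(12 - \left(1 - 0 \left(- \frac{1}{5}\right) \frac{1}{6}\right)\right)^{2} \cdot 3061 = \left(12 + \left(-1 + 0 \cdot \frac{1}{6}\right)\right)^{2} \cdot 3061 = \left(12 + \left(-1 + 0\right)\right)^{2} \cdot 3061 = \left(12 - 1\right)^{2} \cdot 3061 = 11^{2} \cdot 3061 = 121 \cdot 3061 = 370381$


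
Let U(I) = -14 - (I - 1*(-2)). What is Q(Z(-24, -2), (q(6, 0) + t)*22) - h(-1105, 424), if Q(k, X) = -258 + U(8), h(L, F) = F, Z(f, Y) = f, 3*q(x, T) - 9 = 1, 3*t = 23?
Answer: -706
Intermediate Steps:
t = 23/3 (t = (1/3)*23 = 23/3 ≈ 7.6667)
q(x, T) = 10/3 (q(x, T) = 3 + (1/3)*1 = 3 + 1/3 = 10/3)
U(I) = -16 - I (U(I) = -14 - (I + 2) = -14 - (2 + I) = -14 + (-2 - I) = -16 - I)
Q(k, X) = -282 (Q(k, X) = -258 + (-16 - 1*8) = -258 + (-16 - 8) = -258 - 24 = -282)
Q(Z(-24, -2), (q(6, 0) + t)*22) - h(-1105, 424) = -282 - 1*424 = -282 - 424 = -706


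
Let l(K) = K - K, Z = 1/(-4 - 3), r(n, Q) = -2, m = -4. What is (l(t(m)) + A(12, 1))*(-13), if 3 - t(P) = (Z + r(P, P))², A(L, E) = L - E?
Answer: -143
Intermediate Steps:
Z = -⅐ (Z = 1/(-7) = -⅐ ≈ -0.14286)
t(P) = -78/49 (t(P) = 3 - (-⅐ - 2)² = 3 - (-15/7)² = 3 - 1*225/49 = 3 - 225/49 = -78/49)
l(K) = 0
(l(t(m)) + A(12, 1))*(-13) = (0 + (12 - 1*1))*(-13) = (0 + (12 - 1))*(-13) = (0 + 11)*(-13) = 11*(-13) = -143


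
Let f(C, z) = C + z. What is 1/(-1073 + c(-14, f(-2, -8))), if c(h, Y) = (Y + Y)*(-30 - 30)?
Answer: 1/127 ≈ 0.0078740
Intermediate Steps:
c(h, Y) = -120*Y (c(h, Y) = (2*Y)*(-60) = -120*Y)
1/(-1073 + c(-14, f(-2, -8))) = 1/(-1073 - 120*(-2 - 8)) = 1/(-1073 - 120*(-10)) = 1/(-1073 + 1200) = 1/127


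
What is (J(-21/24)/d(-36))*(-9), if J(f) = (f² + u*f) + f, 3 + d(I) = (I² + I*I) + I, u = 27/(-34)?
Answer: -1911/925888 ≈ -0.0020640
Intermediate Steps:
u = -27/34 (u = 27*(-1/34) = -27/34 ≈ -0.79412)
d(I) = -3 + I + 2*I² (d(I) = -3 + ((I² + I*I) + I) = -3 + ((I² + I²) + I) = -3 + (2*I² + I) = -3 + (I + 2*I²) = -3 + I + 2*I²)
J(f) = f² + 7*f/34 (J(f) = (f² - 27*f/34) + f = f² + 7*f/34)
(J(-21/24)/d(-36))*(-9) = (((-21/24)*(7 + 34*(-21/24))/34)/(-3 - 36 + 2*(-36)²))*(-9) = (((-21*1/24)*(7 + 34*(-21*1/24))/34)/(-3 - 36 + 2*1296))*(-9) = (((1/34)*(-7/8)*(7 + 34*(-7/8)))/(-3 - 36 + 2592))*(-9) = (((1/34)*(-7/8)*(7 - 119/4))/2553)*(-9) = (((1/34)*(-7/8)*(-91/4))*(1/2553))*(-9) = ((637/1088)*(1/2553))*(-9) = (637/2777664)*(-9) = -1911/925888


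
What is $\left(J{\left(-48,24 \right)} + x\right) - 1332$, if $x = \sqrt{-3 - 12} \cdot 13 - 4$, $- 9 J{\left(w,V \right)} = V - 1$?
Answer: $- \frac{12047}{9} + 13 i \sqrt{15} \approx -1338.6 + 50.349 i$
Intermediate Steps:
$J{\left(w,V \right)} = \frac{1}{9} - \frac{V}{9}$ ($J{\left(w,V \right)} = - \frac{V - 1}{9} = - \frac{-1 + V}{9} = \frac{1}{9} - \frac{V}{9}$)
$x = -4 + 13 i \sqrt{15}$ ($x = \sqrt{-15} \cdot 13 - 4 = i \sqrt{15} \cdot 13 - 4 = 13 i \sqrt{15} - 4 = -4 + 13 i \sqrt{15} \approx -4.0 + 50.349 i$)
$\left(J{\left(-48,24 \right)} + x\right) - 1332 = \left(\left(\frac{1}{9} - \frac{8}{3}\right) - \left(4 - 13 i \sqrt{15}\right)\right) - 1332 = \left(- \frac{23}{9} - \left(4 - 13 i \sqrt{15}\right)\right) - 1332 = \left(- \frac{59}{9} + 13 i \sqrt{15}\right) - 1332 = - \frac{12047}{9} + 13 i \sqrt{15}$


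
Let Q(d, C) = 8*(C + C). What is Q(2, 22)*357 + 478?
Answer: 126142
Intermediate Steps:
Q(d, C) = 16*C (Q(d, C) = 8*(2*C) = 16*C)
Q(2, 22)*357 + 478 = (16*22)*357 + 478 = 352*357 + 478 = 125664 + 478 = 126142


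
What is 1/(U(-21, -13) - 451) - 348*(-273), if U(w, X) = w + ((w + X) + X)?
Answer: 49307075/519 ≈ 95004.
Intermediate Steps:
U(w, X) = 2*X + 2*w (U(w, X) = w + ((X + w) + X) = w + (w + 2*X) = 2*X + 2*w)
1/(U(-21, -13) - 451) - 348*(-273) = 1/((2*(-13) + 2*(-21)) - 451) - 348*(-273) = 1/((-26 - 42) - 451) + 95004 = 1/(-68 - 451) + 95004 = 1/(-519) + 95004 = -1/519 + 95004 = 49307075/519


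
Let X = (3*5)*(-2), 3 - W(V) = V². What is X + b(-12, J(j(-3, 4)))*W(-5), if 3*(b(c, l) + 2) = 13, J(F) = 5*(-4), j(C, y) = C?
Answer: -244/3 ≈ -81.333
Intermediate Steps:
J(F) = -20
W(V) = 3 - V²
b(c, l) = 7/3 (b(c, l) = -2 + (⅓)*13 = -2 + 13/3 = 7/3)
X = -30 (X = 15*(-2) = -30)
X + b(-12, J(j(-3, 4)))*W(-5) = -30 + 7*(3 - 1*(-5)²)/3 = -30 + 7*(3 - 1*25)/3 = -30 + 7*(3 - 25)/3 = -30 + (7/3)*(-22) = -30 - 154/3 = -244/3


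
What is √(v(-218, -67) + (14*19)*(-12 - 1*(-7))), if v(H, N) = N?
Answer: I*√1397 ≈ 37.376*I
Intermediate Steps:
√(v(-218, -67) + (14*19)*(-12 - 1*(-7))) = √(-67 + (14*19)*(-12 - 1*(-7))) = √(-67 + 266*(-12 + 7)) = √(-67 + 266*(-5)) = √(-67 - 1330) = √(-1397) = I*√1397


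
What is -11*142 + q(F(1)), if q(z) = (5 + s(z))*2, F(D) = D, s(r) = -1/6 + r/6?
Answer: -1552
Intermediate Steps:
s(r) = -⅙ + r/6 (s(r) = -1*⅙ + r*(⅙) = -⅙ + r/6)
q(z) = 29/3 + z/3 (q(z) = (5 + (-⅙ + z/6))*2 = (29/6 + z/6)*2 = 29/3 + z/3)
-11*142 + q(F(1)) = -11*142 + (29/3 + (⅓)*1) = -1562 + (29/3 + ⅓) = -1562 + 10 = -1552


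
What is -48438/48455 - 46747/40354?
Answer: -4219792937/1955353070 ≈ -2.1581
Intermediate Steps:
-48438/48455 - 46747/40354 = -4219792937/1955353070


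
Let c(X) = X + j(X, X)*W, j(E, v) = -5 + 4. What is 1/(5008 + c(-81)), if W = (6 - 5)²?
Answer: 1/4926 ≈ 0.00020300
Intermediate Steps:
W = 1 (W = 1² = 1)
j(E, v) = -1
c(X) = -1 + X (c(X) = X - 1*1 = X - 1 = -1 + X)
1/(5008 + c(-81)) = 1/(5008 + (-1 - 81)) = 1/(5008 - 82) = 1/4926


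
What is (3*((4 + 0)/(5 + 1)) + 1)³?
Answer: 27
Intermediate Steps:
(3*((4 + 0)/(5 + 1)) + 1)³ = (3*(4/6) + 1)³ = (3*(4*(⅙)) + 1)³ = (3*(⅔) + 1)³ = (2 + 1)³ = 3³ = 27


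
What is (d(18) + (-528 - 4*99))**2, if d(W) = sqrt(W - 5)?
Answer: (924 - sqrt(13))**2 ≈ 8.4713e+5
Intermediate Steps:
d(W) = sqrt(-5 + W)
(d(18) + (-528 - 4*99))**2 = (sqrt(-5 + 18) + (-528 - 4*99))**2 = (sqrt(13) + (-528 - 1*396))**2 = (sqrt(13) + (-528 - 396))**2 = (sqrt(13) - 924)**2 = (-924 + sqrt(13))**2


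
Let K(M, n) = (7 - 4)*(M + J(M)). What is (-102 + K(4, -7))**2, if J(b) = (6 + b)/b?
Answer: 27225/4 ≈ 6806.3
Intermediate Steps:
J(b) = (6 + b)/b
K(M, n) = 3*M + 3*(6 + M)/M (K(M, n) = (7 - 4)*(M + (6 + M)/M) = 3*(M + (6 + M)/M) = 3*M + 3*(6 + M)/M)
(-102 + K(4, -7))**2 = (-102 + (3 + 3*4 + 18/4))**2 = (-102 + (3 + 12 + 18*(1/4)))**2 = (-102 + (3 + 12 + 9/2))**2 = (-102 + 39/2)**2 = (-165/2)**2 = 27225/4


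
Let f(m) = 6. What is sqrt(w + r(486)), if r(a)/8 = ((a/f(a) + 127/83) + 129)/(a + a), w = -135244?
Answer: I*sqrt(679197579378)/2241 ≈ 367.75*I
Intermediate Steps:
r(a) = 4*(10834/83 + a/6)/a (r(a) = 8*(((a/6 + 127/83) + 129)/(a + a)) = 8*(((a*(1/6) + 127*(1/83)) + 129)/((2*a))) = 8*(((a/6 + 127/83) + 129)*(1/(2*a))) = 8*(((127/83 + a/6) + 129)*(1/(2*a))) = 8*((10834/83 + a/6)*(1/(2*a))) = 8*((10834/83 + a/6)/(2*a)) = 4*(10834/83 + a/6)/a)
sqrt(w + r(486)) = sqrt(-135244 + (2/249)*(65004 + 83*486)/486) = sqrt(-135244 + (2/249)*(1/486)*(65004 + 40338)) = sqrt(-135244 + (2/249)*(1/486)*105342) = sqrt(-135244 + 35114/20169) = sqrt(-2727701122/20169) = I*sqrt(679197579378)/2241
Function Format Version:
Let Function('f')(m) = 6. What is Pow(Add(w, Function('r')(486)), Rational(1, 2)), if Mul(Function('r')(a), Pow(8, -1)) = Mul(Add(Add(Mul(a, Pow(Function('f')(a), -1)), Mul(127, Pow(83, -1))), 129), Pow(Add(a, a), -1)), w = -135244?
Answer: Mul(Rational(1, 2241), I, Pow(679197579378, Rational(1, 2))) ≈ Mul(367.75, I)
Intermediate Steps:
Function('r')(a) = Mul(4, Pow(a, -1), Add(Rational(10834, 83), Mul(Rational(1, 6), a))) (Function('r')(a) = Mul(8, Mul(Add(Add(Mul(a, Pow(6, -1)), Mul(127, Pow(83, -1))), 129), Pow(Add(a, a), -1))) = Mul(8, Mul(Add(Add(Mul(a, Rational(1, 6)), Mul(127, Rational(1, 83))), 129), Pow(Mul(2, a), -1))) = Mul(8, Mul(Add(Add(Mul(Rational(1, 6), a), Rational(127, 83)), 129), Mul(Rational(1, 2), Pow(a, -1)))) = Mul(8, Mul(Add(Add(Rational(127, 83), Mul(Rational(1, 6), a)), 129), Mul(Rational(1, 2), Pow(a, -1)))) = Mul(8, Mul(Add(Rational(10834, 83), Mul(Rational(1, 6), a)), Mul(Rational(1, 2), Pow(a, -1)))) = Mul(8, Mul(Rational(1, 2), Pow(a, -1), Add(Rational(10834, 83), Mul(Rational(1, 6), a)))) = Mul(4, Pow(a, -1), Add(Rational(10834, 83), Mul(Rational(1, 6), a))))
Pow(Add(w, Function('r')(486)), Rational(1, 2)) = Pow(Add(-135244, Mul(Rational(2, 249), Pow(486, -1), Add(65004, Mul(83, 486)))), Rational(1, 2)) = Pow(Add(-135244, Mul(Rational(2, 249), Rational(1, 486), Add(65004, 40338))), Rational(1, 2)) = Pow(Add(-135244, Mul(Rational(2, 249), Rational(1, 486), 105342)), Rational(1, 2)) = Pow(Add(-135244, Rational(35114, 20169)), Rational(1, 2)) = Pow(Rational(-2727701122, 20169), Rational(1, 2)) = Mul(Rational(1, 2241), I, Pow(679197579378, Rational(1, 2)))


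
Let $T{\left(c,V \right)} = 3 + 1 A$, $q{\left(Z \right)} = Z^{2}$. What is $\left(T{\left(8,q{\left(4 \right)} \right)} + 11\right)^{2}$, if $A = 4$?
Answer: $324$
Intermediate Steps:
$T{\left(c,V \right)} = 7$ ($T{\left(c,V \right)} = 3 + 1 \cdot 4 = 3 + 4 = 7$)
$\left(T{\left(8,q{\left(4 \right)} \right)} + 11\right)^{2} = \left(7 + 11\right)^{2} = 18^{2} = 324$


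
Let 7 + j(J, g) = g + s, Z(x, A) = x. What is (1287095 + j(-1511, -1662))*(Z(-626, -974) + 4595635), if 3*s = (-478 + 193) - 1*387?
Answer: 5905514756818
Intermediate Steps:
s = -224 (s = ((-478 + 193) - 1*387)/3 = (-285 - 387)/3 = (⅓)*(-672) = -224)
j(J, g) = -231 + g (j(J, g) = -7 + (g - 224) = -7 + (-224 + g) = -231 + g)
(1287095 + j(-1511, -1662))*(Z(-626, -974) + 4595635) = (1287095 + (-231 - 1662))*(-626 + 4595635) = (1287095 - 1893)*4595009 = 1285202*4595009 = 5905514756818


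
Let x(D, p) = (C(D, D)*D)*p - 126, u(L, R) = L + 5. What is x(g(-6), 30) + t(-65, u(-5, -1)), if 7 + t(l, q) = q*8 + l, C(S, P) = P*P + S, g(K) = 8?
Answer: 17082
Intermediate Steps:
C(S, P) = S + P² (C(S, P) = P² + S = S + P²)
u(L, R) = 5 + L
t(l, q) = -7 + l + 8*q (t(l, q) = -7 + (q*8 + l) = -7 + (8*q + l) = -7 + (l + 8*q) = -7 + l + 8*q)
x(D, p) = -126 + D*p*(D + D²) (x(D, p) = ((D + D²)*D)*p - 126 = (D*(D + D²))*p - 126 = D*p*(D + D²) - 126 = -126 + D*p*(D + D²))
x(g(-6), 30) + t(-65, u(-5, -1)) = (-126 + 30*8²*(1 + 8)) + (-7 - 65 + 8*(5 - 5)) = (-126 + 30*64*9) + (-7 - 65 + 8*0) = (-126 + 17280) + (-7 - 65 + 0) = 17154 - 72 = 17082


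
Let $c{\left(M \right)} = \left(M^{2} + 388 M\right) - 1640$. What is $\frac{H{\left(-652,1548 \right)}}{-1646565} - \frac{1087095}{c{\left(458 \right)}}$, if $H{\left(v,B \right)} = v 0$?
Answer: $- \frac{1087095}{385828} \approx -2.8176$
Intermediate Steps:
$c{\left(M \right)} = -1640 + M^{2} + 388 M$
$H{\left(v,B \right)} = 0$
$\frac{H{\left(-652,1548 \right)}}{-1646565} - \frac{1087095}{c{\left(458 \right)}} = \frac{0}{-1646565} - \frac{1087095}{-1640 + 458^{2} + 388 \cdot 458} = 0 \left(- \frac{1}{1646565}\right) - \frac{1087095}{-1640 + 209764 + 177704} = 0 - \frac{1087095}{385828} = - \frac{1087095}{385828}$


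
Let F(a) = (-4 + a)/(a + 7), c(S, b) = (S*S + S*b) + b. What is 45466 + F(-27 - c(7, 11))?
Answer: 7138330/157 ≈ 45467.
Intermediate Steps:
c(S, b) = b + S² + S*b (c(S, b) = (S² + S*b) + b = b + S² + S*b)
F(a) = (-4 + a)/(7 + a)
45466 + F(-27 - c(7, 11)) = 45466 + (-4 + (-27 - (11 + 7² + 7*11)))/(7 + (-27 - (11 + 7² + 7*11))) = 45466 + (-4 + (-27 - (11 + 49 + 77)))/(7 + (-27 - (11 + 49 + 77))) = 45466 + (-4 + (-27 - 1*137))/(7 + (-27 - 1*137)) = 45466 + (-4 + (-27 - 137))/(7 + (-27 - 137)) = 45466 + (-4 - 164)/(7 - 164) = 45466 - 168/(-157) = 45466 - 1/157*(-168) = 45466 + 168/157 = 7138330/157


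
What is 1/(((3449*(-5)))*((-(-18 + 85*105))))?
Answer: 1/153601215 ≈ 6.5104e-9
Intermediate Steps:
1/(((3449*(-5)))*((-(-18 + 85*105)))) = 1/((-17245)*((-(-18 + 8925)))) = -1/(17245*((-1*8907))) = -1/17245/(-8907) = -1/17245*(-1/8907) = 1/153601215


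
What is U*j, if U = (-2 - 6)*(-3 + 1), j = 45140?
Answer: 722240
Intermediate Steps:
U = 16 (U = -8*(-2) = 16)
U*j = 16*45140 = 722240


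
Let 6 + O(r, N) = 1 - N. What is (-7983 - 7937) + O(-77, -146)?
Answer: -15779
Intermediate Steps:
O(r, N) = -5 - N (O(r, N) = -6 + (1 - N) = -5 - N)
(-7983 - 7937) + O(-77, -146) = (-7983 - 7937) + (-5 - 1*(-146)) = -15920 + (-5 + 146) = -15920 + 141 = -15779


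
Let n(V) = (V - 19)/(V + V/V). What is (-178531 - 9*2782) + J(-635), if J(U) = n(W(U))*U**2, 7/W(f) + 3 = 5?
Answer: -14332096/9 ≈ -1.5925e+6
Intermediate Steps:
W(f) = 7/2 (W(f) = 7/(-3 + 5) = 7/2)
n(V) = (-19 + V)/(1 + V) (n(V) = (-19 + V)/(V + 1) = (-19 + V)/(1 + V))
J(U) = -31*U**2/9 (J(U) = ((-19 + 7/2)/(1 + 7/2))*U**2 = (-31/2/(9/2))*U**2 = ((2/9)*(-31/2))*U**2 = -31*U**2/9)
(-178531 - 9*2782) + J(-635) = (-178531 - 9*2782) - 31/9*(-635)**2 = (-178531 - 25038) - 31/9*403225 = -203569 - 12499975/9 = -14332096/9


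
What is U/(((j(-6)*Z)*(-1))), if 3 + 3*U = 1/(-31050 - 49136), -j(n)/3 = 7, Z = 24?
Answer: -240559/121241232 ≈ -0.0019841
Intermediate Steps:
j(n) = -21 (j(n) = -3*7 = -21)
U = -240559/240558 (U = -1 + 1/(3*(-31050 - 49136)) = -1 + (1/3)/(-80186) = -1 + (1/3)*(-1/80186) = -1 - 1/240558 = -240559/240558 ≈ -1.0000)
U/(((j(-6)*Z)*(-1))) = -240559/(240558*(-21*24*(-1))) = -240559/(240558*((-504*(-1)))) = -240559/240558/504 = -240559/240558*1/504 = -240559/121241232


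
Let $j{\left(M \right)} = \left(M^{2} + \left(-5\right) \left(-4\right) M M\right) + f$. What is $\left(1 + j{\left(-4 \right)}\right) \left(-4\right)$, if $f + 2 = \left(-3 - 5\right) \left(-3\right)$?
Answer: $-1436$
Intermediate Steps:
$f = 22$ ($f = -2 + \left(-3 - 5\right) \left(-3\right) = -2 - -24 = -2 + 24 = 22$)
$j{\left(M \right)} = 22 + 21 M^{2}$ ($j{\left(M \right)} = \left(M^{2} + \left(-5\right) \left(-4\right) M M\right) + 22 = \left(M^{2} + 20 M M\right) + 22 = \left(M^{2} + 20 M^{2}\right) + 22 = 21 M^{2} + 22 = 22 + 21 M^{2}$)
$\left(1 + j{\left(-4 \right)}\right) \left(-4\right) = \left(1 + \left(22 + 21 \left(-4\right)^{2}\right)\right) \left(-4\right) = \left(1 + \left(22 + 21 \cdot 16\right)\right) \left(-4\right) = \left(1 + \left(22 + 336\right)\right) \left(-4\right) = \left(1 + 358\right) \left(-4\right) = 359 \left(-4\right) = -1436$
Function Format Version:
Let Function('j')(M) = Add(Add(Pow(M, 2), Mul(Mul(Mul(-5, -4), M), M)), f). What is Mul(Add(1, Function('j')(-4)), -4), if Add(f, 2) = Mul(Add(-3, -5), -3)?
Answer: -1436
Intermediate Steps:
f = 22 (f = Add(-2, Mul(Add(-3, -5), -3)) = Add(-2, Mul(-8, -3)) = Add(-2, 24) = 22)
Function('j')(M) = Add(22, Mul(21, Pow(M, 2))) (Function('j')(M) = Add(Add(Pow(M, 2), Mul(Mul(Mul(-5, -4), M), M)), 22) = Add(Add(Pow(M, 2), Mul(Mul(20, M), M)), 22) = Add(Add(Pow(M, 2), Mul(20, Pow(M, 2))), 22) = Add(Mul(21, Pow(M, 2)), 22) = Add(22, Mul(21, Pow(M, 2))))
Mul(Add(1, Function('j')(-4)), -4) = Mul(Add(1, Add(22, Mul(21, Pow(-4, 2)))), -4) = Mul(Add(1, Add(22, Mul(21, 16))), -4) = Mul(Add(1, Add(22, 336)), -4) = Mul(Add(1, 358), -4) = Mul(359, -4) = -1436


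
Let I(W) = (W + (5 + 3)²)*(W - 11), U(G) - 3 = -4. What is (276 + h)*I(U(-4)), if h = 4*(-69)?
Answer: 0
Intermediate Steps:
U(G) = -1 (U(G) = 3 - 4 = -1)
h = -276
I(W) = (-11 + W)*(64 + W) (I(W) = (W + 8²)*(-11 + W) = (W + 64)*(-11 + W) = (64 + W)*(-11 + W) = (-11 + W)*(64 + W))
(276 + h)*I(U(-4)) = (276 - 276)*(-704 + (-1)² + 53*(-1)) = 0*(-704 + 1 - 53) = 0*(-756) = 0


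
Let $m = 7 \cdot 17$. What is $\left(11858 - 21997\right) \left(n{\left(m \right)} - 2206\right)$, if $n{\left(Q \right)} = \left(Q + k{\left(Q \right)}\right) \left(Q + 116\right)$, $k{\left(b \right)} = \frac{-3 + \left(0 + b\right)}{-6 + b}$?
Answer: $- \frac{29788655753}{113} \approx -2.6362 \cdot 10^{8}$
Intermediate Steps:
$m = 119$
$k{\left(b \right)} = \frac{-3 + b}{-6 + b}$
$n{\left(Q \right)} = \left(116 + Q\right) \left(Q + \frac{-3 + Q}{-6 + Q}\right)$ ($n{\left(Q \right)} = \left(Q + \frac{-3 + Q}{-6 + Q}\right) \left(Q + 116\right) = \left(Q + \frac{-3 + Q}{-6 + Q}\right) \left(116 + Q\right) = \left(116 + Q\right) \left(Q + \frac{-3 + Q}{-6 + Q}\right)$)
$\left(11858 - 21997\right) \left(n{\left(m \right)} - 2206\right) = \left(11858 - 21997\right) \left(\frac{-348 + 119^{3} - 69377 + 111 \cdot 119^{2}}{-6 + 119} - 2206\right) = - 10139 \left(\frac{-348 + 1685159 - 69377 + 111 \cdot 14161}{113} - 2206\right) = - 10139 \left(\frac{-348 + 1685159 - 69377 + 1571871}{113} - 2206\right) = - 10139 \left(\frac{1}{113} \cdot 3187305 - 2206\right) = - 10139 \left(\frac{3187305}{113} - 2206\right) = \left(-10139\right) \frac{2938027}{113} = - \frac{29788655753}{113}$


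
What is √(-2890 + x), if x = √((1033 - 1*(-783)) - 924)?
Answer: √(-2890 + 2*√223) ≈ 53.48*I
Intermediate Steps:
x = 2*√223 (x = √((1033 + 783) - 924) = √(1816 - 924) = √892 = 2*√223 ≈ 29.866)
√(-2890 + x) = √(-2890 + 2*√223)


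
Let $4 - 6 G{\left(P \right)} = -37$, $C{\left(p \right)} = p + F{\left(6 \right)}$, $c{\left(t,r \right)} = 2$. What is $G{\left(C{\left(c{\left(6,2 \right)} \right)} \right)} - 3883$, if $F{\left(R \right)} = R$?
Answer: $- \frac{23257}{6} \approx -3876.2$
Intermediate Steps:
$C{\left(p \right)} = 6 + p$ ($C{\left(p \right)} = p + 6 = 6 + p$)
$G{\left(P \right)} = \frac{41}{6}$ ($G{\left(P \right)} = \frac{2}{3} - - \frac{37}{6} = \frac{2}{3} + \frac{37}{6} = \frac{41}{6}$)
$G{\left(C{\left(c{\left(6,2 \right)} \right)} \right)} - 3883 = \frac{41}{6} - 3883 = - \frac{23257}{6}$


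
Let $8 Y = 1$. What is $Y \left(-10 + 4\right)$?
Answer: $- \frac{3}{4} \approx -0.75$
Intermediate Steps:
$Y = \frac{1}{8}$ ($Y = \frac{1}{8} \cdot 1 = \frac{1}{8} \approx 0.125$)
$Y \left(-10 + 4\right) = \frac{-10 + 4}{8} = \frac{1}{8} \left(-6\right) = - \frac{3}{4}$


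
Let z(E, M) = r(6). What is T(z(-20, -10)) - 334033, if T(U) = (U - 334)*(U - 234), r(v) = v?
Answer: -259249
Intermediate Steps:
z(E, M) = 6
T(U) = (-334 + U)*(-234 + U)
T(z(-20, -10)) - 334033 = (78156 + 6² - 568*6) - 334033 = (78156 + 36 - 3408) - 334033 = 74784 - 334033 = -259249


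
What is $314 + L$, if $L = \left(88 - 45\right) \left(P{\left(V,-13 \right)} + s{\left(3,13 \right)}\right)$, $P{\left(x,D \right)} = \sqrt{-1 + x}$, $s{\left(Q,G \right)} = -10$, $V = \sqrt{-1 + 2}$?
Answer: $-116$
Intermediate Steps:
$V = 1$ ($V = \sqrt{1} = 1$)
$L = -430$ ($L = \left(88 - 45\right) \left(\sqrt{-1 + 1} - 10\right) = 43 \left(\sqrt{0} - 10\right) = 43 \left(0 - 10\right) = 43 \left(-10\right) = -430$)
$314 + L = 314 - 430 = -116$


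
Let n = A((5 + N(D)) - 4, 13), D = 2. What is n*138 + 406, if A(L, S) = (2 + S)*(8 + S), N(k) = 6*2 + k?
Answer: 43876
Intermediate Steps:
N(k) = 12 + k
n = 315 (n = 16 + 13² + 10*13 = 16 + 169 + 130 = 315)
n*138 + 406 = 315*138 + 406 = 43470 + 406 = 43876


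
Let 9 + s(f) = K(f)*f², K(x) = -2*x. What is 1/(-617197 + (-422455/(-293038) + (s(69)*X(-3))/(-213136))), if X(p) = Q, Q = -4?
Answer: -1115302628/688373580649845 ≈ -1.6202e-6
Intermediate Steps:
s(f) = -9 - 2*f³ (s(f) = -9 + (-2*f)*f² = -9 - 2*f³)
X(p) = -4
1/(-617197 + (-422455/(-293038) + (s(69)*X(-3))/(-213136))) = 1/(-617197 + (-422455/(-293038) + ((-9 - 2*69³)*(-4))/(-213136))) = 1/(-617197 + (-422455*(-1/293038) + ((-9 - 2*328509)*(-4))*(-1/213136))) = 1/(-617197 + (422455/293038 + ((-9 - 657018)*(-4))*(-1/213136))) = 1/(-617197 + (422455/293038 - 657027*(-4)*(-1/213136))) = 1/(-617197 + (422455/293038 + 2628108*(-1/213136))) = 1/(-617197 + (422455/293038 - 93861/7612)) = 1/(-617197 - 12144556129/1115302628) = 1/(-688373580649845/1115302628) = -1115302628/688373580649845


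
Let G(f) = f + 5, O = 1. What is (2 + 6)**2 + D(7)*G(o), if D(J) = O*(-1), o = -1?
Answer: 60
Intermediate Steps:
D(J) = -1 (D(J) = 1*(-1) = -1)
G(f) = 5 + f
(2 + 6)**2 + D(7)*G(o) = (2 + 6)**2 - (5 - 1) = 8**2 - 1*4 = 64 - 4 = 60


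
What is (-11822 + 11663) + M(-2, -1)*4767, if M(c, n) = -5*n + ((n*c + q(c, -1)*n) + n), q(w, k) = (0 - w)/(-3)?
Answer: 31621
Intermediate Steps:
q(w, k) = w/3 (q(w, k) = -w*(-⅓) = w/3)
M(c, n) = -4*n + 4*c*n/3 (M(c, n) = -5*n + ((n*c + (c/3)*n) + n) = -5*n + ((c*n + c*n/3) + n) = -5*n + (4*c*n/3 + n) = -5*n + (n + 4*c*n/3) = -4*n + 4*c*n/3)
(-11822 + 11663) + M(-2, -1)*4767 = (-11822 + 11663) + ((4/3)*(-1)*(-3 - 2))*4767 = -159 + ((4/3)*(-1)*(-5))*4767 = -159 + (20/3)*4767 = -159 + 31780 = 31621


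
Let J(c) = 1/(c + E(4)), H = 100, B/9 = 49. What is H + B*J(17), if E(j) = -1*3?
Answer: 263/2 ≈ 131.50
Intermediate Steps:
B = 441 (B = 9*49 = 441)
E(j) = -3
J(c) = 1/(-3 + c) (J(c) = 1/(c - 3) = 1/(-3 + c))
H + B*J(17) = 100 + 441/(-3 + 17) = 100 + 441/14 = 100 + 441*(1/14) = 100 + 63/2 = 263/2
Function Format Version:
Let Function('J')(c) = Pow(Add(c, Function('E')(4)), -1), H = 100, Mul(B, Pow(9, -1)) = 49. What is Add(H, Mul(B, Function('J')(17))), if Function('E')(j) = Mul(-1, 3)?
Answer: Rational(263, 2) ≈ 131.50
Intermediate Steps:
B = 441 (B = Mul(9, 49) = 441)
Function('E')(j) = -3
Function('J')(c) = Pow(Add(-3, c), -1) (Function('J')(c) = Pow(Add(c, -3), -1) = Pow(Add(-3, c), -1))
Add(H, Mul(B, Function('J')(17))) = Add(100, Mul(441, Pow(Add(-3, 17), -1))) = Add(100, Mul(441, Pow(14, -1))) = Add(100, Mul(441, Rational(1, 14))) = Add(100, Rational(63, 2)) = Rational(263, 2)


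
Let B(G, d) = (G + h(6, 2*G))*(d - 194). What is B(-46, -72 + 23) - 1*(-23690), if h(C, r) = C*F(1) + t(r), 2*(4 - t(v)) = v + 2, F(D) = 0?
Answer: 22961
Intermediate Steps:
t(v) = 3 - v/2 (t(v) = 4 - (v + 2)/2 = 4 - (2 + v)/2 = 4 + (-1 - v/2) = 3 - v/2)
h(C, r) = 3 - r/2 (h(C, r) = C*0 + (3 - r/2) = 0 + (3 - r/2) = 3 - r/2)
B(G, d) = -582 + 3*d (B(G, d) = (G + (3 - G))*(d - 194) = (G + (3 - G))*(-194 + d) = 3*(-194 + d) = -582 + 3*d)
B(-46, -72 + 23) - 1*(-23690) = (-582 + 3*(-72 + 23)) - 1*(-23690) = (-582 + 3*(-49)) + 23690 = (-582 - 147) + 23690 = -729 + 23690 = 22961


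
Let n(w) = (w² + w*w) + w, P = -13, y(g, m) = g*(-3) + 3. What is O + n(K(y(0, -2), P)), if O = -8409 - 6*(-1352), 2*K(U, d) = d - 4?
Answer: -161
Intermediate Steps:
y(g, m) = 3 - 3*g (y(g, m) = -3*g + 3 = 3 - 3*g)
K(U, d) = -2 + d/2 (K(U, d) = (d - 4)/2 = (-4 + d)/2 = -2 + d/2)
n(w) = w + 2*w² (n(w) = (w² + w²) + w = 2*w² + w = w + 2*w²)
O = -297 (O = -8409 - 1*(-8112) = -8409 + 8112 = -297)
O + n(K(y(0, -2), P)) = -297 + (-2 + (½)*(-13))*(1 + 2*(-2 + (½)*(-13))) = -297 + (-2 - 13/2)*(1 + 2*(-2 - 13/2)) = -297 - 17*(1 + 2*(-17/2))/2 = -297 - 17*(1 - 17)/2 = -297 - 17/2*(-16) = -297 + 136 = -161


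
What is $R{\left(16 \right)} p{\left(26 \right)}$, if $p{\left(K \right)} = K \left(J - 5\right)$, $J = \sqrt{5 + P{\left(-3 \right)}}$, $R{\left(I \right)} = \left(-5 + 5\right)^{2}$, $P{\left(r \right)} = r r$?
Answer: $0$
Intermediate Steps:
$P{\left(r \right)} = r^{2}$
$R{\left(I \right)} = 0$ ($R{\left(I \right)} = 0^{2} = 0$)
$J = \sqrt{14}$ ($J = \sqrt{5 + \left(-3\right)^{2}} = \sqrt{5 + 9} = \sqrt{14} \approx 3.7417$)
$p{\left(K \right)} = K \left(-5 + \sqrt{14}\right)$ ($p{\left(K \right)} = K \left(\sqrt{14} - 5\right) = K \left(-5 + \sqrt{14}\right)$)
$R{\left(16 \right)} p{\left(26 \right)} = 0 \cdot 26 \left(-5 + \sqrt{14}\right) = 0 \left(-130 + 26 \sqrt{14}\right) = 0$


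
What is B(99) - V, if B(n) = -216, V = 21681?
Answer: -21897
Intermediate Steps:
B(99) - V = -216 - 1*21681 = -216 - 21681 = -21897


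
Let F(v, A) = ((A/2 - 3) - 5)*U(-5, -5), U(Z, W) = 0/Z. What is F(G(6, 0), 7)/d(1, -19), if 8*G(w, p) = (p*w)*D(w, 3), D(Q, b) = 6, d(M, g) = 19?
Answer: 0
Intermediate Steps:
G(w, p) = 3*p*w/4 (G(w, p) = ((p*w)*6)/8 = (6*p*w)/8 = 3*p*w/4)
U(Z, W) = 0
F(v, A) = 0 (F(v, A) = ((A/2 - 3) - 5)*0 = ((-3 + A/2) - 5)*0 = (-8 + A/2)*0 = 0)
F(G(6, 0), 7)/d(1, -19) = 0/19 = 0*(1/19) = 0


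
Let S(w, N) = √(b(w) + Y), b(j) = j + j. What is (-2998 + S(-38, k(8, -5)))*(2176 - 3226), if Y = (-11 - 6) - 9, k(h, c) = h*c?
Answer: 3147900 - 1050*I*√102 ≈ 3.1479e+6 - 10604.0*I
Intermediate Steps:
b(j) = 2*j
k(h, c) = c*h
Y = -26 (Y = -17 - 9 = -26)
S(w, N) = √(-26 + 2*w) (S(w, N) = √(2*w - 26) = √(-26 + 2*w))
(-2998 + S(-38, k(8, -5)))*(2176 - 3226) = (-2998 + √(-26 + 2*(-38)))*(2176 - 3226) = (-2998 + √(-26 - 76))*(-1050) = (-2998 + √(-102))*(-1050) = (-2998 + I*√102)*(-1050) = 3147900 - 1050*I*√102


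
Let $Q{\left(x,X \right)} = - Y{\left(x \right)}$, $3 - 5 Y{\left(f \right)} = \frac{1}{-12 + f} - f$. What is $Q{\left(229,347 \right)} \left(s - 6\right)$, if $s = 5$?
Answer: $\frac{50343}{1085} \approx 46.399$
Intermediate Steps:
$Y{\left(f \right)} = \frac{3}{5} - \frac{1}{5 \left(-12 + f\right)} + \frac{f}{5}$ ($Y{\left(f \right)} = \frac{3}{5} - \frac{\frac{1}{-12 + f} - f}{5} = \frac{3}{5} + \left(- \frac{1}{5 \left(-12 + f\right)} + \frac{f}{5}\right) = \frac{3}{5} - \frac{1}{5 \left(-12 + f\right)} + \frac{f}{5}$)
$Q{\left(x,X \right)} = - \frac{-37 + x^{2} - 9 x}{5 \left(-12 + x\right)}$
$Q{\left(229,347 \right)} \left(s - 6\right) = \frac{37 - 229^{2} + 9 \cdot 229}{5 \left(-12 + 229\right)} \left(5 - 6\right) = \frac{37 - 52441 + 2061}{5 \cdot 217} \left(5 - 6\right) = \frac{1}{5} \cdot \frac{1}{217} \left(37 - 52441 + 2061\right) \left(-1\right) = \frac{1}{5} \cdot \frac{1}{217} \left(-50343\right) \left(-1\right) = \left(- \frac{50343}{1085}\right) \left(-1\right) = \frac{50343}{1085}$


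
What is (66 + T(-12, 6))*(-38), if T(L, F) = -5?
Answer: -2318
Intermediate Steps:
(66 + T(-12, 6))*(-38) = (66 - 5)*(-38) = 61*(-38) = -2318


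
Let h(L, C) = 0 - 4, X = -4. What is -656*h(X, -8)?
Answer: 2624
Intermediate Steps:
h(L, C) = -4
-656*h(X, -8) = -656*(-4) = 2624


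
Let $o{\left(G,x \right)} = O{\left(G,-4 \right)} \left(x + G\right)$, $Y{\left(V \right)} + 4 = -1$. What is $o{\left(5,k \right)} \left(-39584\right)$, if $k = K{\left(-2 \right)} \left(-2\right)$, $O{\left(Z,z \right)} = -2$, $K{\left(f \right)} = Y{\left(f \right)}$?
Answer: $1187520$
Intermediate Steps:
$Y{\left(V \right)} = -5$ ($Y{\left(V \right)} = -4 - 1 = -5$)
$K{\left(f \right)} = -5$
$k = 10$ ($k = \left(-5\right) \left(-2\right) = 10$)
$o{\left(G,x \right)} = - 2 G - 2 x$ ($o{\left(G,x \right)} = - 2 \left(x + G\right) = - 2 \left(G + x\right) = - 2 G - 2 x$)
$o{\left(5,k \right)} \left(-39584\right) = \left(\left(-2\right) 5 - 20\right) \left(-39584\right) = \left(-10 - 20\right) \left(-39584\right) = \left(-30\right) \left(-39584\right) = 1187520$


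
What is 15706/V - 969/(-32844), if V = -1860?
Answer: -2519831/299460 ≈ -8.4146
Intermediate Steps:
15706/V - 969/(-32844) = 15706/(-1860) - 969/(-32844) = 15706*(-1/1860) - 969*(-1/32844) = -7853/930 + 19/644 = -2519831/299460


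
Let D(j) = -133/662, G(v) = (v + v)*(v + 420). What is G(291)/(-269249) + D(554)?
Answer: -309747041/178242838 ≈ -1.7378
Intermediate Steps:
G(v) = 2*v*(420 + v) (G(v) = (2*v)*(420 + v) = 2*v*(420 + v))
D(j) = -133/662 (D(j) = -133*1/662 = -133/662)
G(291)/(-269249) + D(554) = (2*291*(420 + 291))/(-269249) - 133/662 = (2*291*711)*(-1/269249) - 133/662 = 413802*(-1/269249) - 133/662 = -413802/269249 - 133/662 = -309747041/178242838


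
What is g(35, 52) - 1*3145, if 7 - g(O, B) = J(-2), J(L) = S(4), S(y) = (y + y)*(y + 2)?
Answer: -3186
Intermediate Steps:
S(y) = 2*y*(2 + y) (S(y) = (2*y)*(2 + y) = 2*y*(2 + y))
J(L) = 48 (J(L) = 2*4*(2 + 4) = 2*4*6 = 48)
g(O, B) = -41 (g(O, B) = 7 - 1*48 = 7 - 48 = -41)
g(35, 52) - 1*3145 = -41 - 1*3145 = -41 - 3145 = -3186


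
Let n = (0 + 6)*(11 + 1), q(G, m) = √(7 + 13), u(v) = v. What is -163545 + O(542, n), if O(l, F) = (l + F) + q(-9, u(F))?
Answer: -162931 + 2*√5 ≈ -1.6293e+5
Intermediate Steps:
q(G, m) = 2*√5 (q(G, m) = √20 = 2*√5)
n = 72 (n = 6*12 = 72)
O(l, F) = F + l + 2*√5 (O(l, F) = (l + F) + 2*√5 = (F + l) + 2*√5 = F + l + 2*√5)
-163545 + O(542, n) = -163545 + (72 + 542 + 2*√5) = -163545 + (614 + 2*√5) = -162931 + 2*√5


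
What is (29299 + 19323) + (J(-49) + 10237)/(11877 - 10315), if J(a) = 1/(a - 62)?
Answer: 4215657955/86691 ≈ 48629.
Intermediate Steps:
J(a) = 1/(-62 + a)
(29299 + 19323) + (J(-49) + 10237)/(11877 - 10315) = (29299 + 19323) + (1/(-62 - 49) + 10237)/(11877 - 10315) = 48622 + (1/(-111) + 10237)/1562 = 48622 + (-1/111 + 10237)*(1/1562) = 48622 + (1136306/111)*(1/1562) = 48622 + 568153/86691 = 4215657955/86691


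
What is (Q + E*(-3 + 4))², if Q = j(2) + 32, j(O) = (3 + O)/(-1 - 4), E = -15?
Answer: 256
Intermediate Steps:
j(O) = -⅗ - O/5 (j(O) = (3 + O)/(-5) = (3 + O)*(-⅕) = -⅗ - O/5)
Q = 31 (Q = (-⅗ - ⅕*2) + 32 = (-⅗ - ⅖) + 32 = -1 + 32 = 31)
(Q + E*(-3 + 4))² = (31 - 15*(-3 + 4))² = (31 - 15*1)² = (31 - 15)² = 16² = 256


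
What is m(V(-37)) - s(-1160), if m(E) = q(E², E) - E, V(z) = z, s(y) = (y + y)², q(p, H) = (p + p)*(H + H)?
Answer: -5584975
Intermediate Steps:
q(p, H) = 4*H*p (q(p, H) = (2*p)*(2*H) = 4*H*p)
s(y) = 4*y² (s(y) = (2*y)² = 4*y²)
m(E) = -E + 4*E³ (m(E) = 4*E*E² - E = 4*E³ - E = -E + 4*E³)
m(V(-37)) - s(-1160) = (-1*(-37) + 4*(-37)³) - 4*(-1160)² = (37 + 4*(-50653)) - 4*1345600 = (37 - 202612) - 1*5382400 = -202575 - 5382400 = -5584975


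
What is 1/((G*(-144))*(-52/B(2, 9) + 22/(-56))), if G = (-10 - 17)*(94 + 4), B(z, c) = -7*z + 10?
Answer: 1/4803624 ≈ 2.0818e-7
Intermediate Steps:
B(z, c) = 10 - 7*z
G = -2646 (G = -27*98 = -2646)
1/((G*(-144))*(-52/B(2, 9) + 22/(-56))) = 1/((-2646*(-144))*(-52/(10 - 7*2) + 22/(-56))) = 1/(381024*(-52/(10 - 14) + 22*(-1/56))) = 1/(381024*(-52/(-4) - 11/28)) = 1/(381024*(-52*(-¼) - 11/28)) = 1/(381024*(13 - 11/28)) = 1/(381024*(353/28)) = 1/4803624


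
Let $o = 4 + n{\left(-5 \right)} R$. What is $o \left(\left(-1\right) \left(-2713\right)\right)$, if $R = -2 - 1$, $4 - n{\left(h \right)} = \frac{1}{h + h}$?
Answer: $- \frac{225179}{10} \approx -22518.0$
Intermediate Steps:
$n{\left(h \right)} = 4 - \frac{1}{2 h}$ ($n{\left(h \right)} = 4 - \frac{1}{h + h} = 4 - \frac{1}{2 h}$)
$R = -3$
$o = - \frac{83}{10}$ ($o = 4 + \left(4 - \frac{1}{2 \left(-5\right)}\right) \left(-3\right) = 4 + \left(4 - - \frac{1}{10}\right) \left(-3\right) = 4 + \left(4 + \frac{1}{10}\right) \left(-3\right) = 4 + \frac{41}{10} \left(-3\right) = 4 - \frac{123}{10} = - \frac{83}{10} \approx -8.3$)
$o \left(\left(-1\right) \left(-2713\right)\right) = - \frac{83 \left(\left(-1\right) \left(-2713\right)\right)}{10} = \left(- \frac{83}{10}\right) 2713 = - \frac{225179}{10}$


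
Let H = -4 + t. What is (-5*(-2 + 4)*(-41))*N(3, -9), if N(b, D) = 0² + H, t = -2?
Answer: -2460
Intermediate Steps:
H = -6 (H = -4 - 2 = -6)
N(b, D) = -6 (N(b, D) = 0² - 6 = 0 - 6 = -6)
(-5*(-2 + 4)*(-41))*N(3, -9) = (-5*(-2 + 4)*(-41))*(-6) = (-5*2*(-41))*(-6) = -10*(-41)*(-6) = 410*(-6) = -2460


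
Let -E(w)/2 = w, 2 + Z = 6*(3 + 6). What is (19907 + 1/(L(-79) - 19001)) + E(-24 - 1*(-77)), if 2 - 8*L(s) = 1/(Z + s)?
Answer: 81266491745/4104161 ≈ 19801.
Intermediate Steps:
Z = 52 (Z = -2 + 6*(3 + 6) = -2 + 6*9 = -2 + 54 = 52)
E(w) = -2*w
L(s) = ¼ - 1/(8*(52 + s))
(19907 + 1/(L(-79) - 19001)) + E(-24 - 1*(-77)) = (19907 + 1/((103 + 2*(-79))/(8*(52 - 79)) - 19001)) - 2*(-24 - 1*(-77)) = (19907 + 1/((⅛)*(103 - 158)/(-27) - 19001)) - 2*(-24 + 77) = (19907 + 1/((⅛)*(-1/27)*(-55) - 19001)) - 2*53 = (19907 + 1/(55/216 - 19001)) - 106 = (19907 + 1/(-4104161/216)) - 106 = (19907 - 216/4104161) - 106 = 81701532811/4104161 - 106 = 81266491745/4104161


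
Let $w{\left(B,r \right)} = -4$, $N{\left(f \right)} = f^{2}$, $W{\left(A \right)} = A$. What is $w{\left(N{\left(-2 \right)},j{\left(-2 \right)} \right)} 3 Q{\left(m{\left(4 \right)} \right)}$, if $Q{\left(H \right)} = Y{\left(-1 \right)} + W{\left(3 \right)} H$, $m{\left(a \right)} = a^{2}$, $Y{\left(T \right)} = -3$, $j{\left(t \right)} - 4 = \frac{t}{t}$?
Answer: $-540$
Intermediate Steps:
$j{\left(t \right)} = 5$ ($j{\left(t \right)} = 4 + \frac{t}{t} = 4 + 1 = 5$)
$Q{\left(H \right)} = -3 + 3 H$
$w{\left(N{\left(-2 \right)},j{\left(-2 \right)} \right)} 3 Q{\left(m{\left(4 \right)} \right)} = \left(-4\right) 3 \left(-3 + 3 \cdot 4^{2}\right) = - 12 \left(-3 + 3 \cdot 16\right) = - 12 \left(-3 + 48\right) = \left(-12\right) 45 = -540$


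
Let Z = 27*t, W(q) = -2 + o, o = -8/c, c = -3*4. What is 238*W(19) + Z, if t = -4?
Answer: -1276/3 ≈ -425.33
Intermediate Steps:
c = -12
o = ⅔ (o = -8/(-12) = -8*(-1/12) = ⅔ ≈ 0.66667)
W(q) = -4/3 (W(q) = -2 + ⅔ = -4/3)
Z = -108 (Z = 27*(-4) = -108)
238*W(19) + Z = 238*(-4/3) - 108 = -952/3 - 108 = -1276/3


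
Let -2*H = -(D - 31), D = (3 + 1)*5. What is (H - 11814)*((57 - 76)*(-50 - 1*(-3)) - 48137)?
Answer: 558400458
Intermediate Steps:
D = 20 (D = 4*5 = 20)
H = -11/2 (H = -(-1)*(20 - 31)/2 = -(-1)*(-11)/2 = -½*11 = -11/2 ≈ -5.5000)
(H - 11814)*((57 - 76)*(-50 - 1*(-3)) - 48137) = (-11/2 - 11814)*((57 - 76)*(-50 - 1*(-3)) - 48137) = -23639*(-19*(-50 + 3) - 48137)/2 = -23639*(-19*(-47) - 48137)/2 = -23639*(893 - 48137)/2 = -23639/2*(-47244) = 558400458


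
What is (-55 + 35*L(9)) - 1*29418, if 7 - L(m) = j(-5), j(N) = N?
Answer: -29053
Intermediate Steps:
L(m) = 12 (L(m) = 7 - 1*(-5) = 7 + 5 = 12)
(-55 + 35*L(9)) - 1*29418 = (-55 + 35*12) - 1*29418 = (-55 + 420) - 29418 = 365 - 29418 = -29053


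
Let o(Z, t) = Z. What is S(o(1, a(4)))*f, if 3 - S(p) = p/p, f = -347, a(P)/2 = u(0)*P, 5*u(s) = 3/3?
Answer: -694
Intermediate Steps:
u(s) = ⅕ (u(s) = (3/3)/5 = (3*(⅓))/5 = (⅕)*1 = ⅕)
a(P) = 2*P/5 (a(P) = 2*(P/5) = 2*P/5)
S(p) = 2 (S(p) = 3 - p/p = 3 - 1*1 = 3 - 1 = 2)
S(o(1, a(4)))*f = 2*(-347) = -694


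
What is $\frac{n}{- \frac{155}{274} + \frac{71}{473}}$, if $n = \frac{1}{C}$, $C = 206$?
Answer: $- \frac{64801}{5547683} \approx -0.011681$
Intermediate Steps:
$n = \frac{1}{206} \approx 0.0048544$
$\frac{n}{- \frac{155}{274} + \frac{71}{473}} = \frac{1}{206 \left(- \frac{155}{274} + \frac{71}{473}\right)} = \frac{1}{206 \left(- \frac{53861}{129602}\right)} = \frac{1}{206} \left(- \frac{129602}{53861}\right) = - \frac{64801}{5547683}$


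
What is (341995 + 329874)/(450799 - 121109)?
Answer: 671869/329690 ≈ 2.0379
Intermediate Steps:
(341995 + 329874)/(450799 - 121109) = 671869/329690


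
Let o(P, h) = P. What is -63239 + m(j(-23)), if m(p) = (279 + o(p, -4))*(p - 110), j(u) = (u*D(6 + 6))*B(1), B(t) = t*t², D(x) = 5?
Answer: -100139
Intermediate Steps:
B(t) = t³
j(u) = 5*u (j(u) = (u*5)*1³ = (5*u)*1 = 5*u)
m(p) = (-110 + p)*(279 + p) (m(p) = (279 + p)*(p - 110) = (279 + p)*(-110 + p) = (-110 + p)*(279 + p))
-63239 + m(j(-23)) = -63239 + (-30690 + (5*(-23))² + 169*(5*(-23))) = -63239 + (-30690 + (-115)² + 169*(-115)) = -63239 + (-30690 + 13225 - 19435) = -63239 - 36900 = -100139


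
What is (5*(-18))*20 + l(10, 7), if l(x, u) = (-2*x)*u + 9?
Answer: -1931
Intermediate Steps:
l(x, u) = 9 - 2*u*x (l(x, u) = -2*u*x + 9 = 9 - 2*u*x)
(5*(-18))*20 + l(10, 7) = (5*(-18))*20 + (9 - 2*7*10) = -90*20 + (9 - 140) = -1800 - 131 = -1931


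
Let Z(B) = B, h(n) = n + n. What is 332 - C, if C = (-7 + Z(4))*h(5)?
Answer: 362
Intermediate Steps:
h(n) = 2*n
C = -30 (C = (-7 + 4)*(2*5) = -3*10 = -30)
332 - C = 332 - 1*(-30) = 332 + 30 = 362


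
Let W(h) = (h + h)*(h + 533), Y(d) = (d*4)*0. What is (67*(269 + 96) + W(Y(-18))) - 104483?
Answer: -80028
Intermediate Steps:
Y(d) = 0 (Y(d) = (4*d)*0 = 0)
W(h) = 2*h*(533 + h) (W(h) = (2*h)*(533 + h) = 2*h*(533 + h))
(67*(269 + 96) + W(Y(-18))) - 104483 = (67*(269 + 96) + 2*0*(533 + 0)) - 104483 = (67*365 + 2*0*533) - 104483 = (24455 + 0) - 104483 = 24455 - 104483 = -80028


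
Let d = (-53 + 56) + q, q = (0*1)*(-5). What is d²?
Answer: 9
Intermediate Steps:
q = 0 (q = 0*(-5) = 0)
d = 3 (d = (-53 + 56) + 0 = 3 + 0 = 3)
d² = 3² = 9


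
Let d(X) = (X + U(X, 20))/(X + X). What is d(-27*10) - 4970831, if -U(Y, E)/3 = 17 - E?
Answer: -298249831/60 ≈ -4.9708e+6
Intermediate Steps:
U(Y, E) = -51 + 3*E (U(Y, E) = -3*(17 - E) = -51 + 3*E)
d(X) = (9 + X)/(2*X) (d(X) = (X + (-51 + 3*20))/(X + X) = (X + (-51 + 60))/((2*X)) = (X + 9)*(1/(2*X)) = (9 + X)*(1/(2*X)) = (9 + X)/(2*X))
d(-27*10) - 4970831 = (9 - 27*10)/(2*((-27*10))) - 4970831 = (½)*(9 - 270)/(-270) - 4970831 = (½)*(-1/270)*(-261) - 4970831 = 29/60 - 4970831 = -298249831/60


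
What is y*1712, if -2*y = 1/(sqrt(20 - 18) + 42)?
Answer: -17976/881 + 428*sqrt(2)/881 ≈ -19.717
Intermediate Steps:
y = -1/(2*(42 + sqrt(2))) (y = -1/(2*(sqrt(20 - 18) + 42)) = -1/(2*(sqrt(2) + 42)) = -1/(2*(42 + sqrt(2))) ≈ -0.011517)
y*1712 = (-21/1762 + sqrt(2)/3524)*1712 = -17976/881 + 428*sqrt(2)/881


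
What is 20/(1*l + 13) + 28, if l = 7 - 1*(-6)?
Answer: 374/13 ≈ 28.769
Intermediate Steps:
l = 13 (l = 7 + 6 = 13)
20/(1*l + 13) + 28 = 20/(1*13 + 13) + 28 = 20/(13 + 13) + 28 = 20/26 + 28 = 20*(1/26) + 28 = 10/13 + 28 = 374/13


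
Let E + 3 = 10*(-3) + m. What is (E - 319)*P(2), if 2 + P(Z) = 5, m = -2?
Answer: -1062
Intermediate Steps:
P(Z) = 3 (P(Z) = -2 + 5 = 3)
E = -35 (E = -3 + (10*(-3) - 2) = -3 + (-30 - 2) = -3 - 32 = -35)
(E - 319)*P(2) = (-35 - 319)*3 = -354*3 = -1062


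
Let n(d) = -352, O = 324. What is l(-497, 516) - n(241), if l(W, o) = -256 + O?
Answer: 420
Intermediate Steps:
l(W, o) = 68 (l(W, o) = -256 + 324 = 68)
l(-497, 516) - n(241) = 68 - 1*(-352) = 68 + 352 = 420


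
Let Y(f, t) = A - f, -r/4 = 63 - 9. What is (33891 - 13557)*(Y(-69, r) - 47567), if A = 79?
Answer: -964217946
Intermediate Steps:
r = -216 (r = -4*(63 - 9) = -4*54 = -216)
Y(f, t) = 79 - f
(33891 - 13557)*(Y(-69, r) - 47567) = (33891 - 13557)*((79 - 1*(-69)) - 47567) = 20334*((79 + 69) - 47567) = 20334*(148 - 47567) = 20334*(-47419) = -964217946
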